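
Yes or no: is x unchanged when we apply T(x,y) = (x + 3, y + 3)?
No

Substitute T(x,y) = (x + 3, y + 3) into the expression and compare with the original.

Original: x
After applying T: (x + 3) = x + 3

This differs from the original x (difference: 3), so the expression is NOT invariant.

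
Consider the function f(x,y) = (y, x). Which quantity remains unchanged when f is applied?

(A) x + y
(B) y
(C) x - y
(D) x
A

For f(x,y) = (y, x):
After applying f: x' = y, y' = x. So x' + y' = y + x = x + y.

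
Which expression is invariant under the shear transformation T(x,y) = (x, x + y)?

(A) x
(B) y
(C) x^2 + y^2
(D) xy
A

Under the shear T(x,y) = (x, x + y):
Substitute the transformed coordinates into each option and compare with the original:
(A) x  ->  (x) = x   [equals x: invariant]
(B) y  ->  (x + y) = x + y   [differs from y: not invariant]
(C) x^2 + y^2  ->  (x)^2 + (x + y)^2 = 2x^2 + 2xy + y^2   [differs from x^2 + y^2: not invariant]
(D) xy  ->  (x)(x + y) = x^2 + xy   [differs from xy: not invariant]

Only option (A), x, is unchanged by the transformation.
A vertical shear moves points parallel to the y-axis, so the x-coordinate (and any function of x alone) is unchanged.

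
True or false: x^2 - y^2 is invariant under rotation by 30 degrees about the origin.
False

Applying rotation by 30 degrees: x' = x*cos(30 degrees) - y*sin(30 degrees) = sqrt(3)x/2 - y/2, y' = x*sin(30 degrees) + y*cos(30 degrees) = x/2 + sqrt(3)y/2

Substituting into x^2 - y^2:
(sqrt(3)x/2 - y/2)^2 - (x/2 + sqrt(3)y/2)^2
= x^2/2 - sqrt(3)xy - y^2/2

This differs from the original expression x^2 - y^2, so it is NOT invariant.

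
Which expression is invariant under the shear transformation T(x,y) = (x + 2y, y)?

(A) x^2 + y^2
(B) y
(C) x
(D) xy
B

Under the shear T(x,y) = (x + 2y, y):
Substitute the transformed coordinates into each option and compare with the original:
(A) x^2 + y^2  ->  (x + 2y)^2 + (y)^2 = x^2 + 4xy + 5y^2   [differs from x^2 + y^2: not invariant]
(B) y  ->  (y) = y   [equals y: invariant]
(C) x  ->  (x + 2y) = x + 2y   [differs from x: not invariant]
(D) xy  ->  (x + 2y)(y) = xy + 2y^2   [differs from xy: not invariant]

Only option (B), y, is unchanged by the transformation.
A horizontal shear moves points parallel to the x-axis, so the y-coordinate (and any function of y alone) is unchanged.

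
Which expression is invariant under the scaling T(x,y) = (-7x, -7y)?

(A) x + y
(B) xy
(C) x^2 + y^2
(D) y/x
D

Under the uniform scaling T(x,y) = (-7x, -7y):
Substitute the transformed coordinates into each option and compare with the original:
(A) x + y  ->  (-7x) + (-7y) = -7x - 7y   [differs from x + y: not invariant]
(B) xy  ->  (-7x)(-7y) = 49xy   [differs from xy: not invariant]
(C) x^2 + y^2  ->  (-7x)^2 + (-7y)^2 = 49x^2 + 49y^2   [differs from x^2 + y^2: not invariant]
(D) y/x  ->  (-7y)/(-7x) = y/x   [equals y/x: invariant]

Only option (D), y/x, is unchanged by the transformation.
The common factor -7 cancels in a ratio of coordinates, while sums, products and sums of squares pick up factors of -7 or 49.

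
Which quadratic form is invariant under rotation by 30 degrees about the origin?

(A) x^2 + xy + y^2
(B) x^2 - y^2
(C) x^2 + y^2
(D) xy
C

Rotation by 30 degrees sends (x, y) to (sqrt(3)x/2 - y/2, x/2 + sqrt(3)y/2).
Substitute the transformed coordinates into each option and compare with the original:
(A) x^2 + xy + y^2  ->  (sqrt(3)x/2 - y/2)^2 + (sqrt(3)x/2 - y/2)(x/2 + sqrt(3)y/2) + (x/2 + sqrt(3)y/2)^2 = sqrt(3)x^2/4 + x^2 + xy/2 - sqrt(3)y^2/4 + y^2   [differs from x^2 + xy + y^2: not invariant]
(B) x^2 - y^2  ->  (sqrt(3)x/2 - y/2)^2 - (x/2 + sqrt(3)y/2)^2 = x^2/2 - sqrt(3)xy - y^2/2   [differs from x^2 - y^2: not invariant]
(C) x^2 + y^2  ->  (sqrt(3)x/2 - y/2)^2 + (x/2 + sqrt(3)y/2)^2 = x^2 + y^2   [equals x^2 + y^2: invariant]
(D) xy  ->  (sqrt(3)x/2 - y/2)(x/2 + sqrt(3)y/2) = sqrt(3)x^2/4 + xy/2 - sqrt(3)y^2/4   [differs from xy: not invariant]

Only option (C), x^2 + y^2, is unchanged by the transformation.
x^2 + y^2 is the squared distance from the origin, which rotations preserve.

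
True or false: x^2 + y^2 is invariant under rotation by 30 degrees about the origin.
True

Applying rotation by 30 degrees: x' = x*cos(30 degrees) - y*sin(30 degrees) = sqrt(3)x/2 - y/2, y' = x*sin(30 degrees) + y*cos(30 degrees) = x/2 + sqrt(3)y/2

Substituting into x^2 + y^2:
(sqrt(3)x/2 - y/2)^2 + (x/2 + sqrt(3)y/2)^2
= x^2 + y^2

This equals the original expression x^2 + y^2, so it IS invariant.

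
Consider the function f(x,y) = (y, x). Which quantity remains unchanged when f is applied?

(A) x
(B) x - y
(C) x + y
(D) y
C

For f(x,y) = (y, x):
After applying f: x' = y, y' = x. So x' + y' = y + x = x + y.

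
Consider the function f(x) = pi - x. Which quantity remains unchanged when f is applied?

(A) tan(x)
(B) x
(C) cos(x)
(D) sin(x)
D

For f(x) = pi - x:
sin(pi - x) = sin(x), so sine is invariant under this transformation.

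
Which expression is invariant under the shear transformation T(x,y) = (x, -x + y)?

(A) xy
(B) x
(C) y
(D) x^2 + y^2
B

Under the shear T(x,y) = (x, -x + y):
Substitute the transformed coordinates into each option and compare with the original:
(A) xy  ->  (x)(-x + y) = -x^2 + xy   [differs from xy: not invariant]
(B) x  ->  (x) = x   [equals x: invariant]
(C) y  ->  (-x + y) = -x + y   [differs from y: not invariant]
(D) x^2 + y^2  ->  (x)^2 + (-x + y)^2 = 2x^2 - 2xy + y^2   [differs from x^2 + y^2: not invariant]

Only option (B), x, is unchanged by the transformation.
A vertical shear moves points parallel to the y-axis, so the x-coordinate (and any function of x alone) is unchanged.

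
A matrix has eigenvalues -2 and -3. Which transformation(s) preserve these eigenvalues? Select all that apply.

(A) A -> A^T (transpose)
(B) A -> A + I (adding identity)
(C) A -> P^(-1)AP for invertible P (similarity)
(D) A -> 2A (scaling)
A and C

Eigenvalues are preserved by:
1. Similarity transformations: A -> P^(-1)AP (same characteristic polynomial)
2. Transpose: A^T has the same eigenvalues as A

Eigenvalues are NOT preserved by:
- Adding identity: eigenvalues become -2+1, -3+1
- Scaling: eigenvalues become -4, -6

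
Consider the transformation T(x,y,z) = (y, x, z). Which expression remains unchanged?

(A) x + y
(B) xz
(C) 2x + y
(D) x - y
A

Apply T(x,y,z) = (y, x, z) to each option, i.e. replace (x, y, z) by the transformed coordinates.
Substitute the transformed coordinates into each option and compare with the original:
(A) x + y  ->  (y) + (x) = x + y   [equals x + y: invariant]
(B) xz  ->  (y)(z) = yz   [differs from xz: not invariant]
(C) 2x + y  ->  2(y) + (x) = x + 2y   [differs from 2x + y: not invariant]
(D) x - y  ->  (y) - (x) = -x + y   [differs from x - y: not invariant]

Only option (A), x + y, is unchanged by the transformation.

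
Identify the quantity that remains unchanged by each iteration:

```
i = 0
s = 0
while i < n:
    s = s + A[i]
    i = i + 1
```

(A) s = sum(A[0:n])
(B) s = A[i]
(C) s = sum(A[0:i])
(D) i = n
C

A loop invariant must hold before the first iteration and be re-established by every execution of the body.

(C) s = sum(A[0:i]): Initially i = 0 and s = 0 = sum of the empty slice A[0:0]. If s = sum(A[0:i]) holds at the top of an iteration, the body sets s to sum(A[0:i]) + A[i] = sum(A[0:i+1]) and then i to i+1, so s = sum(A[0:i]) holds again. At exit i = n, giving s = sum(A[0:n]).

The other options fail:
(A) s = sum(A[0:n]): false before the loop (s = 0, not the full sum) -- it only becomes true at exit.
(B) s = A[i]: after the first iteration s = A[0] but i = 1, so s = A[i] compares s with the wrong element (and fails in general).
(D) i = n: false initially (i = 0); it is the exit condition, not an invariant.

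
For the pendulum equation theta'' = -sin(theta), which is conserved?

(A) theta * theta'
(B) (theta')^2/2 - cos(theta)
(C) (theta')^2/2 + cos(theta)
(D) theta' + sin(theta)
B

A first integral I satisfies dI/dt = 0 along every solution. Differentiate each option and use the equation of motion:
(A) d/dt[theta * theta'] = (theta')^2 + theta theta'' = (theta')^2 - theta sin(theta), not identically 0
(B) d/dt[(theta')^2/2 - cos(theta)] = theta' theta'' + sin(theta) theta' = theta'(-sin(theta)) + theta' sin(theta) = 0
(C) d/dt[(theta')^2/2 + cos(theta)] = theta' theta'' - sin(theta) theta' = -2 theta' sin(theta), not identically 0
(D) d/dt[theta' + sin(theta)] = theta'' + cos(theta) theta' = -sin(theta) + theta' cos(theta), not identically 0

Only (B) has zero time-derivative. This is the total energy: kinetic (theta')^2/2 plus potential -cos(theta).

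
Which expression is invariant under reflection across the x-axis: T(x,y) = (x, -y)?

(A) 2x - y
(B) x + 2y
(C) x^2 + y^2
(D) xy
C

The map is reflection across the x-axis: T(x,y) = (x, -y).
Substitute the transformed coordinates into each option and compare with the original:
(A) 2x - y  ->  2(x) - (-y) = 2x + y   [differs from 2x - y: not invariant]
(B) x + 2y  ->  (x) + 2(-y) = x - 2y   [differs from x + 2y: not invariant]
(C) x^2 + y^2  ->  (x)^2 + (-y)^2 = x^2 + y^2   [equals x^2 + y^2: invariant]
(D) xy  ->  (x)(-y) = -xy   [differs from xy: not invariant]

Only option (C), x^2 + y^2, is unchanged by the transformation.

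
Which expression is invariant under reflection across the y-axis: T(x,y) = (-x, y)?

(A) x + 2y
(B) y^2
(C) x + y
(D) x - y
B

The map is reflection across the y-axis: T(x,y) = (-x, y).
Substitute the transformed coordinates into each option and compare with the original:
(A) x + 2y  ->  (-x) + 2(y) = -x + 2y   [differs from x + 2y: not invariant]
(B) y^2  ->  (y)^2 = y^2   [equals y^2: invariant]
(C) x + y  ->  (-x) + (y) = -x + y   [differs from x + y: not invariant]
(D) x - y  ->  (-x) - (y) = -x - y   [differs from x - y: not invariant]

Only option (B), y^2, is unchanged by the transformation.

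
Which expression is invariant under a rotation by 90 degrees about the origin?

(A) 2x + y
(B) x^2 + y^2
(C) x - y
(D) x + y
B

A rotation by 90 degrees sends (x, y) to (-y, x).
Substitute the transformed coordinates into each option and compare with the original:
(A) 2x + y  ->  2(-y) + (x) = x - 2y   [differs from 2x + y: not invariant]
(B) x^2 + y^2  ->  (-y)^2 + (x)^2 = x^2 + y^2   [equals x^2 + y^2: invariant]
(C) x - y  ->  (-y) - (x) = -x - y   [differs from x - y: not invariant]
(D) x + y  ->  (-y) + (x) = x - y   [differs from x + y: not invariant]

Only option (B), x^2 + y^2, is unchanged by the transformation.
Geometrically, x^2 + y^2 is the squared distance from the origin, which every rotation about the origin preserves.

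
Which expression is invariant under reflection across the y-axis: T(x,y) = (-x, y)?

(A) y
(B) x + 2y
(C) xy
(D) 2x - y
A

The map is reflection across the y-axis: T(x,y) = (-x, y).
Substitute the transformed coordinates into each option and compare with the original:
(A) y  ->  (y) = y   [equals y: invariant]
(B) x + 2y  ->  (-x) + 2(y) = -x + 2y   [differs from x + 2y: not invariant]
(C) xy  ->  (-x)(y) = -xy   [differs from xy: not invariant]
(D) 2x - y  ->  2(-x) - (y) = -2x - y   [differs from 2x - y: not invariant]

Only option (A), y, is unchanged by the transformation.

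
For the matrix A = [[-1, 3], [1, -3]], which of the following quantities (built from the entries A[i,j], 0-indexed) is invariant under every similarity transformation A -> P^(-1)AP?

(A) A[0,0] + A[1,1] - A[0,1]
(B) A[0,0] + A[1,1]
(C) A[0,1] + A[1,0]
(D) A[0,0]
B

A[0,0] + A[1,1] is the trace of A. By the cyclic property of the trace, tr(P^(-1)AP) = tr(APP^(-1)) = tr(A), so it is the same for every matrix similar to A.

The other combinations are not similarity invariants. For example, take P = [[1, 1], [1, 2]] (det P = 1), so P^(-1) = [[2, -1], [-1, 1]] and
B = P^(-1)AP = [[6, 15], [-4, -10]].
Evaluating each option on A and on B:
(A) A[0,0] + A[1,1] - A[0,1]: -7 for A, -19 for B -> changes
(B) A[0,0] + A[1,1]: -4 for A, -4 for B -> unchanged
(C) A[0,1] + A[1,0]: 4 for A, 11 for B -> changes
(D) A[0,0]: -1 for A, 6 for B -> changes

Only (B) A[0,0] + A[1,1] = -4 survives (and it does so for every P, not just this one), so it is the invariant.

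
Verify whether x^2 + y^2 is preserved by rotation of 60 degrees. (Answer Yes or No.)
Yes

Applying rotation by 60 degrees: x' = x*cos(60 degrees) - y*sin(60 degrees) = x/2 - sqrt(3)y/2, y' = x*sin(60 degrees) + y*cos(60 degrees) = sqrt(3)x/2 + y/2

Substituting into x^2 + y^2:
(x/2 - sqrt(3)y/2)^2 + (sqrt(3)x/2 + y/2)^2
= x^2 + y^2

This equals the original expression x^2 + y^2, so it IS invariant.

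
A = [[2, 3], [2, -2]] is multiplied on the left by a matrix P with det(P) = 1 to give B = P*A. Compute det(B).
-10

By the multiplicative property of determinants, det(B) = det(P*A) = det(P) * det(A) = det(A),
so the determinant is invariant under multiplication by any determinant-1 matrix; we just need det(A).

det(A) = (2)(-2) - (3)(2) = -4 - 6 = -10

Therefore det(B) = 1 * (-10) = -10.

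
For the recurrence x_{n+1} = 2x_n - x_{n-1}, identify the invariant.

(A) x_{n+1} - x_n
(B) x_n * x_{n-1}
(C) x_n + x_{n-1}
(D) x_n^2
A

For the recurrence x_{n+1} = 2x_n - x_{n-1}:

If x_{n+1} = 2x_n - x_{n-1}, then:
x_{n+1} - x_n = x_n - x_{n-1}
The first difference is constant throughout the sequence.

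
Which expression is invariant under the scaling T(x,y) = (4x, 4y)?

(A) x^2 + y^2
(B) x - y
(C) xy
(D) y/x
D

Under the uniform scaling T(x,y) = (4x, 4y):
Substitute the transformed coordinates into each option and compare with the original:
(A) x^2 + y^2  ->  (4x)^2 + (4y)^2 = 16x^2 + 16y^2   [differs from x^2 + y^2: not invariant]
(B) x - y  ->  (4x) - (4y) = 4x - 4y   [differs from x - y: not invariant]
(C) xy  ->  (4x)(4y) = 16xy   [differs from xy: not invariant]
(D) y/x  ->  (4y)/(4x) = y/x   [equals y/x: invariant]

Only option (D), y/x, is unchanged by the transformation.
The common factor 4 cancels in a ratio of coordinates, while sums, products and sums of squares pick up factors of 4 or 16.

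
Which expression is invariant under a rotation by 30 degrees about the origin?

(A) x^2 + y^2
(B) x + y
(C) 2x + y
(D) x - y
A

A rotation by 30 degrees sends (x, y) to (sqrt(3)x/2 - y/2, x/2 + sqrt(3)y/2).
Substitute the transformed coordinates into each option and compare with the original:
(A) x^2 + y^2  ->  (sqrt(3)x/2 - y/2)^2 + (x/2 + sqrt(3)y/2)^2 = x^2 + y^2   [equals x^2 + y^2: invariant]
(B) x + y  ->  (sqrt(3)x/2 - y/2) + (x/2 + sqrt(3)y/2) = x/2 + sqrt(3)x/2 - y/2 + sqrt(3)y/2   [differs from x + y: not invariant]
(C) 2x + y  ->  2(sqrt(3)x/2 - y/2) + (x/2 + sqrt(3)y/2) = x/2 + sqrt(3)x - y + sqrt(3)y/2   [differs from 2x + y: not invariant]
(D) x - y  ->  (sqrt(3)x/2 - y/2) - (x/2 + sqrt(3)y/2) = -x/2 + sqrt(3)x/2 - sqrt(3)y/2 - y/2   [differs from x - y: not invariant]

Only option (A), x^2 + y^2, is unchanged by the transformation.
Geometrically, x^2 + y^2 is the squared distance from the origin, which every rotation about the origin preserves.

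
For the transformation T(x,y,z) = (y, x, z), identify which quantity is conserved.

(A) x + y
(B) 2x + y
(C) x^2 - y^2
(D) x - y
A

Apply T(x,y,z) = (y, x, z) to each option, i.e. replace (x, y, z) by the transformed coordinates.
Substitute the transformed coordinates into each option and compare with the original:
(A) x + y  ->  (y) + (x) = x + y   [equals x + y: invariant]
(B) 2x + y  ->  2(y) + (x) = x + 2y   [differs from 2x + y: not invariant]
(C) x^2 - y^2  ->  (y)^2 - (x)^2 = -x^2 + y^2   [differs from x^2 - y^2: not invariant]
(D) x - y  ->  (y) - (x) = -x + y   [differs from x - y: not invariant]

Only option (A), x + y, is unchanged by the transformation.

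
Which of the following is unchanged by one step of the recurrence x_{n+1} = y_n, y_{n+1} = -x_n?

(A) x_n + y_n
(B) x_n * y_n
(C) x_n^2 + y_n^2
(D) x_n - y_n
C

For the recurrence x_{n+1} = y_n, y_{n+1} = -x_n:

x_{n+1}^2 + y_{n+1}^2 = y_n^2 + (-x_n)^2 = x_n^2 + y_n^2
The sum of squares is conserved (like energy in a harmonic oscillator).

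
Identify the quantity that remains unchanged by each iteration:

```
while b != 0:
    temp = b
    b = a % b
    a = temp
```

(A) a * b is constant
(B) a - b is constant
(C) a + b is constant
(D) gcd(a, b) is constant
D

A loop invariant must hold before the first iteration and be re-established by every execution of the body.

(D) gcd(a, b) is constant: One iteration replaces (a, b) by (b, a mod b). Since a mod b = a - q*b for an integer q, any common divisor of a and b divides b and a mod b, and conversely; hence gcd(b, a mod b) = gcd(a, b). For instance (40, 9) -> (9, 4) keeps gcd = 1. At exit b = 0 and a = gcd of the original inputs.

The other options fail:
(A) a * b is constant: e.g. (a, b) = (40, 9) -> (9, 4): the product goes from 360 to 36.
(B) a - b is constant: e.g. (a, b) = (40, 9) -> (9, 4): the difference goes from 31 to 5.
(C) a + b is constant: e.g. (a, b) = (40, 9) -> (9, 4): the sum goes from 49 to 13.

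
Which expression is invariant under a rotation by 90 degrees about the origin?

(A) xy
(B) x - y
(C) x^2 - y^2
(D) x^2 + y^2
D

A rotation by 90 degrees sends (x, y) to (-y, x).
Substitute the transformed coordinates into each option and compare with the original:
(A) xy  ->  (-y)(x) = -xy   [differs from xy: not invariant]
(B) x - y  ->  (-y) - (x) = -x - y   [differs from x - y: not invariant]
(C) x^2 - y^2  ->  (-y)^2 - (x)^2 = -x^2 + y^2   [differs from x^2 - y^2: not invariant]
(D) x^2 + y^2  ->  (-y)^2 + (x)^2 = x^2 + y^2   [equals x^2 + y^2: invariant]

Only option (D), x^2 + y^2, is unchanged by the transformation.
Geometrically, x^2 + y^2 is the squared distance from the origin, which every rotation about the origin preserves.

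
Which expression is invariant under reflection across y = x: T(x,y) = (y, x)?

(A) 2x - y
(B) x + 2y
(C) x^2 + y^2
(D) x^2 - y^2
C

The map is reflection across y = x: T(x,y) = (y, x).
Substitute the transformed coordinates into each option and compare with the original:
(A) 2x - y  ->  2(y) - (x) = -x + 2y   [differs from 2x - y: not invariant]
(B) x + 2y  ->  (y) + 2(x) = 2x + y   [differs from x + 2y: not invariant]
(C) x^2 + y^2  ->  (y)^2 + (x)^2 = x^2 + y^2   [equals x^2 + y^2: invariant]
(D) x^2 - y^2  ->  (y)^2 - (x)^2 = -x^2 + y^2   [differs from x^2 - y^2: not invariant]

Only option (C), x^2 + y^2, is unchanged by the transformation.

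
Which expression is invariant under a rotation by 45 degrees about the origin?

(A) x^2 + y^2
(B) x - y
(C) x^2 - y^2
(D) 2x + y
A

A rotation by 45 degrees sends (x, y) to (sqrt(2)x/2 - sqrt(2)y/2, sqrt(2)x/2 + sqrt(2)y/2).
Substitute the transformed coordinates into each option and compare with the original:
(A) x^2 + y^2  ->  (sqrt(2)x/2 - sqrt(2)y/2)^2 + (sqrt(2)x/2 + sqrt(2)y/2)^2 = x^2 + y^2   [equals x^2 + y^2: invariant]
(B) x - y  ->  (sqrt(2)x/2 - sqrt(2)y/2) - (sqrt(2)x/2 + sqrt(2)y/2) = -sqrt(2)y   [differs from x - y: not invariant]
(C) x^2 - y^2  ->  (sqrt(2)x/2 - sqrt(2)y/2)^2 - (sqrt(2)x/2 + sqrt(2)y/2)^2 = -2xy   [differs from x^2 - y^2: not invariant]
(D) 2x + y  ->  2(sqrt(2)x/2 - sqrt(2)y/2) + (sqrt(2)x/2 + sqrt(2)y/2) = 3sqrt(2)x/2 - sqrt(2)y/2   [differs from 2x + y: not invariant]

Only option (A), x^2 + y^2, is unchanged by the transformation.
Geometrically, x^2 + y^2 is the squared distance from the origin, which every rotation about the origin preserves.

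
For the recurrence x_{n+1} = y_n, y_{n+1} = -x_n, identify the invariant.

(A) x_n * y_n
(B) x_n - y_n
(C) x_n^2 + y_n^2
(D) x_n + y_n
C

For the recurrence x_{n+1} = y_n, y_{n+1} = -x_n:

x_{n+1}^2 + y_{n+1}^2 = y_n^2 + (-x_n)^2 = x_n^2 + y_n^2
The sum of squares is conserved (like energy in a harmonic oscillator).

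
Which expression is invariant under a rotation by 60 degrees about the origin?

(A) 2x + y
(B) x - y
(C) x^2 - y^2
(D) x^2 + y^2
D

A rotation by 60 degrees sends (x, y) to (x/2 - sqrt(3)y/2, sqrt(3)x/2 + y/2).
Substitute the transformed coordinates into each option and compare with the original:
(A) 2x + y  ->  2(x/2 - sqrt(3)y/2) + (sqrt(3)x/2 + y/2) = sqrt(3)x/2 + x - sqrt(3)y + y/2   [differs from 2x + y: not invariant]
(B) x - y  ->  (x/2 - sqrt(3)y/2) - (sqrt(3)x/2 + y/2) = -sqrt(3)x/2 + x/2 - sqrt(3)y/2 - y/2   [differs from x - y: not invariant]
(C) x^2 - y^2  ->  (x/2 - sqrt(3)y/2)^2 - (sqrt(3)x/2 + y/2)^2 = -x^2/2 - sqrt(3)xy + y^2/2   [differs from x^2 - y^2: not invariant]
(D) x^2 + y^2  ->  (x/2 - sqrt(3)y/2)^2 + (sqrt(3)x/2 + y/2)^2 = x^2 + y^2   [equals x^2 + y^2: invariant]

Only option (D), x^2 + y^2, is unchanged by the transformation.
Geometrically, x^2 + y^2 is the squared distance from the origin, which every rotation about the origin preserves.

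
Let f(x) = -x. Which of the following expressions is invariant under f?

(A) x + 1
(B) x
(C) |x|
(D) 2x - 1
C

For f(x) = -x:
Applying f replaces x by -x. Since |-x| = |x|, the absolute value is unchanged by f, whereas x -> -x, 2x - 1 -> -2x - 1 and x + 1 -> -x + 1 all change.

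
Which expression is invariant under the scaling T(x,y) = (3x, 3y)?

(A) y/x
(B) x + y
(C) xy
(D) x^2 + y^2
A

Under the uniform scaling T(x,y) = (3x, 3y):
Substitute the transformed coordinates into each option and compare with the original:
(A) y/x  ->  (3y)/(3x) = y/x   [equals y/x: invariant]
(B) x + y  ->  (3x) + (3y) = 3x + 3y   [differs from x + y: not invariant]
(C) xy  ->  (3x)(3y) = 9xy   [differs from xy: not invariant]
(D) x^2 + y^2  ->  (3x)^2 + (3y)^2 = 9x^2 + 9y^2   [differs from x^2 + y^2: not invariant]

Only option (A), y/x, is unchanged by the transformation.
The common factor 3 cancels in a ratio of coordinates, while sums, products and sums of squares pick up factors of 3 or 9.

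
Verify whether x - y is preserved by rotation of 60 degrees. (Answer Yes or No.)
No

Applying rotation by 60 degrees: x' = x*cos(60 degrees) - y*sin(60 degrees) = x/2 - sqrt(3)y/2, y' = x*sin(60 degrees) + y*cos(60 degrees) = sqrt(3)x/2 + y/2

Substituting into x - y:
(x/2 - sqrt(3)y/2) - (sqrt(3)x/2 + y/2)
= -sqrt(3)x/2 + x/2 - sqrt(3)y/2 - y/2

This differs from the original expression x - y, so it is NOT invariant.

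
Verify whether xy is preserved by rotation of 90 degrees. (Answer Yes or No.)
No

Applying rotation by 90 degrees: x' = x*cos(90 degrees) - y*sin(90 degrees) = -y, y' = x*sin(90 degrees) + y*cos(90 degrees) = x

Substituting into xy:
(-y)(x)
= -xy

This differs from the original expression xy, so it is NOT invariant.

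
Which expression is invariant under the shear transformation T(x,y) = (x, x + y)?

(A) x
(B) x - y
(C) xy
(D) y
A

Under the shear T(x,y) = (x, x + y):
Substitute the transformed coordinates into each option and compare with the original:
(A) x  ->  (x) = x   [equals x: invariant]
(B) x - y  ->  (x) - (x + y) = -y   [differs from x - y: not invariant]
(C) xy  ->  (x)(x + y) = x^2 + xy   [differs from xy: not invariant]
(D) y  ->  (x + y) = x + y   [differs from y: not invariant]

Only option (A), x, is unchanged by the transformation.
A vertical shear moves points parallel to the y-axis, so the x-coordinate (and any function of x alone) is unchanged.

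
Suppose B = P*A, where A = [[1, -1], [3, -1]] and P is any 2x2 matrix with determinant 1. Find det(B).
2

By the multiplicative property of determinants, det(B) = det(P*A) = det(P) * det(A) = det(A),
so the determinant is invariant under multiplication by any determinant-1 matrix; we just need det(A).

det(A) = (1)(-1) - (-1)(3) = -1 - (-3) = 2

Therefore det(B) = 1 * 2 = 2.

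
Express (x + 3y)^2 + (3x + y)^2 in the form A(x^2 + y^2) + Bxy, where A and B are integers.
10(x^2 + y^2) + 12xy

Expanding: (x + 3y)^2 = x^2 + 6xy + 9y^2
(3x + y)^2 = 9x^2 + 6xy + y^2
Sum = (1+9)(x^2+y^2) + 12xy = 10(x^2 + y^2) + 12xy
This is symmetric in x and y.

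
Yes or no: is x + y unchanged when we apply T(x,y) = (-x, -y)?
No

Substitute T(x,y) = (-x, -y) into the expression and compare with the original.

Original: x + y
After applying T: (-x) + (-y) = -x - y

This differs from the original x + y (difference: -2x - 2y), so the expression is NOT invariant.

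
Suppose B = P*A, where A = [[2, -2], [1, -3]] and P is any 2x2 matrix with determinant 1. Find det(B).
-4

By the multiplicative property of determinants, det(B) = det(P*A) = det(P) * det(A) = det(A),
so the determinant is invariant under multiplication by any determinant-1 matrix; we just need det(A).

det(A) = (2)(-3) - (-2)(1) = -6 - (-2) = -4

Therefore det(B) = 1 * (-4) = -4.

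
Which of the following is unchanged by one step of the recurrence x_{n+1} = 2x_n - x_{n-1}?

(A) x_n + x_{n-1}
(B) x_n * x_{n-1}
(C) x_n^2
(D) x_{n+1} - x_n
D

For the recurrence x_{n+1} = 2x_n - x_{n-1}:

If x_{n+1} = 2x_n - x_{n-1}, then:
x_{n+1} - x_n = x_n - x_{n-1}
The first difference is constant throughout the sequence.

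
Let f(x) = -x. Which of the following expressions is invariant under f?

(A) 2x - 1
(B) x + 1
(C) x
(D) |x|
D

For f(x) = -x:
Applying f replaces x by -x. Since |-x| = |x|, the absolute value is unchanged by f, whereas x -> -x, 2x - 1 -> -2x - 1 and x + 1 -> -x + 1 all change.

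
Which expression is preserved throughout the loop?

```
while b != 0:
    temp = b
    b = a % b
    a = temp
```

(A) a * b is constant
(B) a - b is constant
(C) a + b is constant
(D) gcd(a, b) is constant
D

A loop invariant must hold before the first iteration and be re-established by every execution of the body.

(D) gcd(a, b) is constant: One iteration replaces (a, b) by (b, a mod b). Since a mod b = a - q*b for an integer q, any common divisor of a and b divides b and a mod b, and conversely; hence gcd(b, a mod b) = gcd(a, b). For instance (28, 11) -> (11, 6) keeps gcd = 1. At exit b = 0 and a = gcd of the original inputs.

The other options fail:
(A) a * b is constant: e.g. (a, b) = (28, 11) -> (11, 6): the product goes from 308 to 66.
(B) a - b is constant: e.g. (a, b) = (28, 11) -> (11, 6): the difference goes from 17 to 5.
(C) a + b is constant: e.g. (a, b) = (28, 11) -> (11, 6): the sum goes from 39 to 17.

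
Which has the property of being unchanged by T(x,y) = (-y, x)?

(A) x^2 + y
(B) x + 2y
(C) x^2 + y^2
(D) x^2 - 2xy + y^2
C

An expression E(x,y) is invariant under T if E(T(x,y)) = E(x,y). Here T(x,y) = (-y, x).
Substitute the transformed coordinates into each option and compare with the original:
(A) x^2 + y  ->  (-y)^2 + (x) = x + y^2   [differs from x^2 + y: not invariant]
(B) x + 2y  ->  (-y) + 2(x) = 2x - y   [differs from x + 2y: not invariant]
(C) x^2 + y^2  ->  (-y)^2 + (x)^2 = x^2 + y^2   [equals x^2 + y^2: invariant]
(D) x^2 - 2xy + y^2  ->  (-y)^2 - 2(-y)(x) + (x)^2 = x^2 + 2xy + y^2   [differs from x^2 - 2xy + y^2: not invariant]

Only option (C), x^2 + y^2, is unchanged by the transformation.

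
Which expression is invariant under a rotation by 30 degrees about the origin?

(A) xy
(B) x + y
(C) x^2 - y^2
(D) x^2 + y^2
D

A rotation by 30 degrees sends (x, y) to (sqrt(3)x/2 - y/2, x/2 + sqrt(3)y/2).
Substitute the transformed coordinates into each option and compare with the original:
(A) xy  ->  (sqrt(3)x/2 - y/2)(x/2 + sqrt(3)y/2) = sqrt(3)x^2/4 + xy/2 - sqrt(3)y^2/4   [differs from xy: not invariant]
(B) x + y  ->  (sqrt(3)x/2 - y/2) + (x/2 + sqrt(3)y/2) = x/2 + sqrt(3)x/2 - y/2 + sqrt(3)y/2   [differs from x + y: not invariant]
(C) x^2 - y^2  ->  (sqrt(3)x/2 - y/2)^2 - (x/2 + sqrt(3)y/2)^2 = x^2/2 - sqrt(3)xy - y^2/2   [differs from x^2 - y^2: not invariant]
(D) x^2 + y^2  ->  (sqrt(3)x/2 - y/2)^2 + (x/2 + sqrt(3)y/2)^2 = x^2 + y^2   [equals x^2 + y^2: invariant]

Only option (D), x^2 + y^2, is unchanged by the transformation.
Geometrically, x^2 + y^2 is the squared distance from the origin, which every rotation about the origin preserves.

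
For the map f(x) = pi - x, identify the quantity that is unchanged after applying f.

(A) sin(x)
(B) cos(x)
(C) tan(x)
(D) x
A

For f(x) = pi - x:
sin(pi - x) = sin(x), so sine is invariant under this transformation.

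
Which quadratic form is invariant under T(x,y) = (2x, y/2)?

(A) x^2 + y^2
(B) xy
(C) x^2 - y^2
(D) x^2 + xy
B

T multiplies x by 2 and divides y by 2.
Substitute the transformed coordinates into each option and compare with the original:
(A) x^2 + y^2  ->  (2x)^2 + (y/2)^2 = 4x^2 + y^2/4   [differs from x^2 + y^2: not invariant]
(B) xy  ->  (2x)(y/2) = xy   [equals xy: invariant]
(C) x^2 - y^2  ->  (2x)^2 - (y/2)^2 = 4x^2 - y^2/4   [differs from x^2 - y^2: not invariant]
(D) x^2 + xy  ->  (2x)^2 + (2x)(y/2) = 4x^2 + xy   [differs from x^2 + xy: not invariant]

Only option (B), xy, is unchanged by the transformation.
The factors 2 and 1/2 cancel only in the pure product xy.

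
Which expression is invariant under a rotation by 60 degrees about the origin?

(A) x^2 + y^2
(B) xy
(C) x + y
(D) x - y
A

A rotation by 60 degrees sends (x, y) to (x/2 - sqrt(3)y/2, sqrt(3)x/2 + y/2).
Substitute the transformed coordinates into each option and compare with the original:
(A) x^2 + y^2  ->  (x/2 - sqrt(3)y/2)^2 + (sqrt(3)x/2 + y/2)^2 = x^2 + y^2   [equals x^2 + y^2: invariant]
(B) xy  ->  (x/2 - sqrt(3)y/2)(sqrt(3)x/2 + y/2) = sqrt(3)x^2/4 - xy/2 - sqrt(3)y^2/4   [differs from xy: not invariant]
(C) x + y  ->  (x/2 - sqrt(3)y/2) + (sqrt(3)x/2 + y/2) = x/2 + sqrt(3)x/2 - sqrt(3)y/2 + y/2   [differs from x + y: not invariant]
(D) x - y  ->  (x/2 - sqrt(3)y/2) - (sqrt(3)x/2 + y/2) = -sqrt(3)x/2 + x/2 - sqrt(3)y/2 - y/2   [differs from x - y: not invariant]

Only option (A), x^2 + y^2, is unchanged by the transformation.
Geometrically, x^2 + y^2 is the squared distance from the origin, which every rotation about the origin preserves.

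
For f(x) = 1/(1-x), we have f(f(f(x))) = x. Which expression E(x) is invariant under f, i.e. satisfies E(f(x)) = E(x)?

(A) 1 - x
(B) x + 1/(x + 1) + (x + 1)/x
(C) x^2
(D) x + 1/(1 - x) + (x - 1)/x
D

Replace x by f(x) = 1/(1 - x) in each option and simplify. As a quick numerical cross-check, also compare E(4) with E(f(4)) = E(-1/3).

(A) 1 - x  ->  1 - (1/(1 - x)) = x/(x - 1); check: E(4) = -3 but E(-1/3) = 4/3.   [not invariant]
(B) x + 1/(x + 1) + (x + 1)/x  ->  (1/(1 - x)) + 1/((1/(1 - x)) + 1) + ((1/(1 - x)) + 1)/(1/(1 - x)) = (-x^3 + 6x^2 - 11x + 7)/(x^2 - 3x + 2); check: E(4) = 109/20 but E(-1/3) = -5/6.   [not invariant]
(C) x^2  ->  (1/(1 - x))^2 = (x - 1)^(-2); check: E(4) = 16 but E(-1/3) = 1/9.   [not invariant]
(D) x + 1/(1 - x) + (x - 1)/x  ->  (1/(1 - x)) + 1/(1 - (1/(1 - x))) + ((1/(1 - x)) - 1)/(1/(1 - x)), which simplifies back to x + 1/(1 - x) + (x - 1)/x; check: E(4) = 53/12, E(-1/3) = 53/12.   [invariant]

Only (D) is unchanged. Indeed f(f(x)) = 1/(1 - 1/(1-x)) = (1-x)/(-x) = (x-1)/x, so E(x) = x + f(x) + f(f(x)) is the sum over the whole 3-cycle; applying f just permutes the three terms cyclically (x -> f(x) -> f(f(x)) -> x), leaving the sum unchanged.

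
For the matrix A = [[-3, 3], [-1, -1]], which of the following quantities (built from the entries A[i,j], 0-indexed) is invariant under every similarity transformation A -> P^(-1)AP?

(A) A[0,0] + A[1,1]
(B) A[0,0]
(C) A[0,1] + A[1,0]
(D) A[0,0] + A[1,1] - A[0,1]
A

A[0,0] + A[1,1] is the trace of A. By the cyclic property of the trace, tr(P^(-1)AP) = tr(APP^(-1)) = tr(A), so it is the same for every matrix similar to A.

The other combinations are not similarity invariants. For example, take P = [[1, 1], [1, 2]] (det P = 1), so P^(-1) = [[2, -1], [-1, 1]] and
B = P^(-1)AP = [[2, 9], [-2, -6]].
Evaluating each option on A and on B:
(A) A[0,0] + A[1,1]: -4 for A, -4 for B -> unchanged
(B) A[0,0]: -3 for A, 2 for B -> changes
(C) A[0,1] + A[1,0]: 2 for A, 7 for B -> changes
(D) A[0,0] + A[1,1] - A[0,1]: -7 for A, -13 for B -> changes

Only (A) A[0,0] + A[1,1] = -4 survives (and it does so for every P, not just this one), so it is the invariant.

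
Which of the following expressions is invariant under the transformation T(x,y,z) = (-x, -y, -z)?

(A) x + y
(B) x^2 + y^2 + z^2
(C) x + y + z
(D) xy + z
B

Apply T(x,y,z) = (-x, -y, -z) to each option, i.e. replace (x, y, z) by the transformed coordinates.
Substitute the transformed coordinates into each option and compare with the original:
(A) x + y  ->  (-x) + (-y) = -x - y   [differs from x + y: not invariant]
(B) x^2 + y^2 + z^2  ->  (-x)^2 + (-y)^2 + (-z)^2 = x^2 + y^2 + z^2   [equals x^2 + y^2 + z^2: invariant]
(C) x + y + z  ->  (-x) + (-y) + (-z) = -x - y - z   [differs from x + y + z: not invariant]
(D) xy + z  ->  (-x)(-y) + (-z) = xy - z   [differs from xy + z: not invariant]

Only option (B), x^2 + y^2 + z^2, is unchanged by the transformation.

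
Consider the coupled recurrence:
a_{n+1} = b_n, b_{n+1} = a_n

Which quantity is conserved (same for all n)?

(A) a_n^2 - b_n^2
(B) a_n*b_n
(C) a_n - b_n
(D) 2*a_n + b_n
B

Replace a_n by a_{n+1} = b_n and b_n by b_{n+1} = a_n in each option and simplify:
(A) a_n^2 - b_n^2  ->  (b_n)^2 - (a_n)^2 = -a_n^2 + b_n^2   [not conserved]
(B) a_n*b_n  ->  (b_n)*(a_n) = a_n*b_n   [conserved]
(C) a_n - b_n  ->  (b_n) - (a_n) = -a_n + b_n   [not conserved]
(D) 2*a_n + b_n  ->  2*(b_n) + (a_n) = a_n + 2*b_n   [not conserved]

Only (B) a_n*b_n returns to itself after one step, so it is the conserved quantity.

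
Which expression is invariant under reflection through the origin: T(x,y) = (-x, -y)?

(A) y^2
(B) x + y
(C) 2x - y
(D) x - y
A

The map is reflection through the origin: T(x,y) = (-x, -y).
Substitute the transformed coordinates into each option and compare with the original:
(A) y^2  ->  (-y)^2 = y^2   [equals y^2: invariant]
(B) x + y  ->  (-x) + (-y) = -x - y   [differs from x + y: not invariant]
(C) 2x - y  ->  2(-x) - (-y) = -2x + y   [differs from 2x - y: not invariant]
(D) x - y  ->  (-x) - (-y) = -x + y   [differs from x - y: not invariant]

Only option (A), y^2, is unchanged by the transformation.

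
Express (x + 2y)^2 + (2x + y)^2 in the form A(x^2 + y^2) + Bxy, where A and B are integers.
5(x^2 + y^2) + 8xy

Expanding: (x + 2y)^2 = x^2 + 4xy + 4y^2
(2x + y)^2 = 4x^2 + 4xy + y^2
Sum = (1+4)(x^2+y^2) + 8xy = 5(x^2 + y^2) + 8xy
This is symmetric in x and y.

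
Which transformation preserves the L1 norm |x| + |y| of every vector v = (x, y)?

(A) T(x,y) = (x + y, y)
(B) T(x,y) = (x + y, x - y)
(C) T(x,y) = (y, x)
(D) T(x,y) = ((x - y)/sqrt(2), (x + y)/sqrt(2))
C

A transformation preserves a norm if ||T(v)|| = ||v|| for every v; a single vector where the norm changes rules an option out.

(A) T(x,y) = (x + y, y): v = (0, 1) has norm |0| + |1| = 1, but T(v) = (1, 1) has norm 2 -- not preserved.
(B) T(x,y) = (x + y, x - y): v = (1, 0) has norm |1| + |0| = 1, but T(v) = (1, 1) has norm 2 -- not preserved.
(C) T(x,y) = (y, x): preserves the norm -- it only permutes the coordinates and/or flips signs, which leaves |x| + |y| unchanged.
(D) T(x,y) = ((x - y)/sqrt(2), (x + y)/sqrt(2)): v = (1, 0) has norm |1| + |0| = 1, but T(v) = (sqrt(2)/2, sqrt(2)/2) has norm sqrt(2) -- not preserved.

Therefore the answer is (C).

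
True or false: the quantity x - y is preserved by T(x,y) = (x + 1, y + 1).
True

Substitute T(x,y) = (x + 1, y + 1) into the expression and compare with the original.

Original: x - y
After applying T: (x + 1) - (y + 1) = x - y

This is identical to the original x - y, so the expression is invariant.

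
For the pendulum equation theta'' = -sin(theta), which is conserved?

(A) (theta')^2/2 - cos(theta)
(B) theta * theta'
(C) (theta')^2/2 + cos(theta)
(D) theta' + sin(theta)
A

A first integral I satisfies dI/dt = 0 along every solution. Differentiate each option and use the equation of motion:
(A) d/dt[(theta')^2/2 - cos(theta)] = theta' theta'' + sin(theta) theta' = theta'(-sin(theta)) + theta' sin(theta) = 0
(B) d/dt[theta * theta'] = (theta')^2 + theta theta'' = (theta')^2 - theta sin(theta), not identically 0
(C) d/dt[(theta')^2/2 + cos(theta)] = theta' theta'' - sin(theta) theta' = -2 theta' sin(theta), not identically 0
(D) d/dt[theta' + sin(theta)] = theta'' + cos(theta) theta' = -sin(theta) + theta' cos(theta), not identically 0

Only (A) has zero time-derivative. This is the total energy: kinetic (theta')^2/2 plus potential -cos(theta).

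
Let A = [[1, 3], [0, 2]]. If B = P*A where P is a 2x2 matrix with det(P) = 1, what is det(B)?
2

By the multiplicative property of determinants, det(B) = det(P*A) = det(P) * det(A) = det(A),
so the determinant is invariant under multiplication by any determinant-1 matrix; we just need det(A).

det(A) = (1)(2) - (3)(0) = 2 - 0 = 2

Therefore det(B) = 1 * 2 = 2.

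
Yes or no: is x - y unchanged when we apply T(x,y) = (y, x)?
No

Substitute T(x,y) = (y, x) into the expression and compare with the original.

Original: x - y
After applying T: (y) - (x) = -x + y

This differs from the original x - y (difference: -2x + 2y), so the expression is NOT invariant.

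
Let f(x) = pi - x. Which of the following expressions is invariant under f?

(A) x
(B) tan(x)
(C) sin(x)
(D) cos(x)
C

For f(x) = pi - x:
sin(pi - x) = sin(x), so sine is invariant under this transformation.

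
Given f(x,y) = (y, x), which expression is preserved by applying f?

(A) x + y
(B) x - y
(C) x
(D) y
A

For f(x,y) = (y, x):
After applying f: x' = y, y' = x. So x' + y' = y + x = x + y.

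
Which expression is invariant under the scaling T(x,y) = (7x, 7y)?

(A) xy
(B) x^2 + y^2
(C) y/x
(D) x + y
C

Under the uniform scaling T(x,y) = (7x, 7y):
Substitute the transformed coordinates into each option and compare with the original:
(A) xy  ->  (7x)(7y) = 49xy   [differs from xy: not invariant]
(B) x^2 + y^2  ->  (7x)^2 + (7y)^2 = 49x^2 + 49y^2   [differs from x^2 + y^2: not invariant]
(C) y/x  ->  (7y)/(7x) = y/x   [equals y/x: invariant]
(D) x + y  ->  (7x) + (7y) = 7x + 7y   [differs from x + y: not invariant]

Only option (C), y/x, is unchanged by the transformation.
The common factor 7 cancels in a ratio of coordinates, while sums, products and sums of squares pick up factors of 7 or 49.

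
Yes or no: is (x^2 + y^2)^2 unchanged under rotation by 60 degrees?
Yes

Applying rotation by 60 degrees: x' = x*cos(60 degrees) - y*sin(60 degrees) = x/2 - sqrt(3)y/2, y' = x*sin(60 degrees) + y*cos(60 degrees) = sqrt(3)x/2 + y/2

Substituting into (x^2 + y^2)^2:
((x/2 - sqrt(3)y/2)^2 + (sqrt(3)x/2 + y/2)^2)^2
= x^4 + 2x^2y^2 + y^4 = (x^2 + y^2)^2

This equals the original expression (x^2 + y^2)^2, so it IS invariant.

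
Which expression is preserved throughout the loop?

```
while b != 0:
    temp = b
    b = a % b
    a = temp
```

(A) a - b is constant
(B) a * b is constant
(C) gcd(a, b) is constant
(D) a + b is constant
C

A loop invariant must hold before the first iteration and be re-established by every execution of the body.

(C) gcd(a, b) is constant: One iteration replaces (a, b) by (b, a mod b). Since a mod b = a - q*b for an integer q, any common divisor of a and b divides b and a mod b, and conversely; hence gcd(b, a mod b) = gcd(a, b). For instance (14, 9) -> (9, 5) keeps gcd = 1. At exit b = 0 and a = gcd of the original inputs.

The other options fail:
(A) a - b is constant: e.g. (a, b) = (14, 9) -> (9, 5): the difference goes from 5 to 4.
(B) a * b is constant: e.g. (a, b) = (14, 9) -> (9, 5): the product goes from 126 to 45.
(D) a + b is constant: e.g. (a, b) = (14, 9) -> (9, 5): the sum goes from 23 to 14.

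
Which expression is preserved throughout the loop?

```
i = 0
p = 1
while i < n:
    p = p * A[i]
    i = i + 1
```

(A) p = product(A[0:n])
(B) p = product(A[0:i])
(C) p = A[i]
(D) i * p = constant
B

A loop invariant must hold before the first iteration and be re-established by every execution of the body.

(B) p = product(A[0:i]): Initially i = 0 and p = 1 = product of the empty slice A[0:0]. If p = product(A[0:i]) holds at the top of an iteration, the body sets p to product(A[0:i]) * A[i] = product(A[0:i+1]) and then i to i+1, so the property is restored. At exit i = n, giving p = product(A[0:n]).

The other options fail:
(A) p = product(A[0:n]): false before the loop (p = 1, not the full product) -- it only becomes true at exit.
(C) p = A[i]: after the first iteration p = A[0] but i = 1; in general p is a product of several elements, not a single one.
(D) i * p = constant: initially i * p = 0, but after one iteration it is 1 * A[0], which is nonzero in general.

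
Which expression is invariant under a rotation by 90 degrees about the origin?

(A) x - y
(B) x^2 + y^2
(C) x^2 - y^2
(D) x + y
B

A rotation by 90 degrees sends (x, y) to (-y, x).
Substitute the transformed coordinates into each option and compare with the original:
(A) x - y  ->  (-y) - (x) = -x - y   [differs from x - y: not invariant]
(B) x^2 + y^2  ->  (-y)^2 + (x)^2 = x^2 + y^2   [equals x^2 + y^2: invariant]
(C) x^2 - y^2  ->  (-y)^2 - (x)^2 = -x^2 + y^2   [differs from x^2 - y^2: not invariant]
(D) x + y  ->  (-y) + (x) = x - y   [differs from x + y: not invariant]

Only option (B), x^2 + y^2, is unchanged by the transformation.
Geometrically, x^2 + y^2 is the squared distance from the origin, which every rotation about the origin preserves.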